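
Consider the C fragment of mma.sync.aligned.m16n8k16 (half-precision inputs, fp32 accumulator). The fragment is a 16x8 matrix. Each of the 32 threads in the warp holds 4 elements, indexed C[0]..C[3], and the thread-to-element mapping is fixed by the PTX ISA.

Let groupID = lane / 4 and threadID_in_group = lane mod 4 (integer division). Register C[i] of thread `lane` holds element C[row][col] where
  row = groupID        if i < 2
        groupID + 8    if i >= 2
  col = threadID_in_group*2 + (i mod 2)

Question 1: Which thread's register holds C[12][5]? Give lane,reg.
r:12=>grp=4,rB=1  c:5=>tig=2,lo=1
L=4*4+2=18  i=1*2+1=3

18,3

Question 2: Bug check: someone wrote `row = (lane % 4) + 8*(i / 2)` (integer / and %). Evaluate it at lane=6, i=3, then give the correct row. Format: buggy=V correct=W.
`(lane % 4) + 8*(i / 2)`[6,3]->10
L=6->g=6>>2=1, t=6&3=2
[3]->row 1+8=9  col 2·2+1=5
row: 10 vs 9

buggy=10 correct=9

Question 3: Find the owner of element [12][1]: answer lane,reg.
16,3

r=12→G=4,rhi=1  c=1→T=0,p=1
L=4*4+0=16  i=1*2+1=3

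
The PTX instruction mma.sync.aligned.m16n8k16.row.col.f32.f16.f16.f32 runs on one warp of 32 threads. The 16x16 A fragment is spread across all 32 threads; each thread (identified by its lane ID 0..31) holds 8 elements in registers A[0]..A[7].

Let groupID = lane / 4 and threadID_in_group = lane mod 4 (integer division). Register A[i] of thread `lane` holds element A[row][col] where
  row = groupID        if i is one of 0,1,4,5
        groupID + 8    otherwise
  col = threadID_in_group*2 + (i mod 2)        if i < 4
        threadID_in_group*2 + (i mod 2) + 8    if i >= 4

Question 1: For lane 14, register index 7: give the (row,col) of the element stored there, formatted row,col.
11,13

lane 14→14/4=3, 14 mod 4=2
i=7  r:3+8→11  c:2·2+1+8→13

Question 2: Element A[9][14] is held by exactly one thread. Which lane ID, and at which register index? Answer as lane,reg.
7,6

r=9→G=1,rhi=1  c=14→chi=1,T=3,p=0
L=1*4+3=7  i=1*4+1*2+0=6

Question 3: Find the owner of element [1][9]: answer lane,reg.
4,5

r=1→G=1,rhi=0  c=9→chi=1,T=0,p=1
L=1*4+0=4  i=1*4+0*2+1=5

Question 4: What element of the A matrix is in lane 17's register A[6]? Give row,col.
12,10

17: gr=4,th=1
[6] (4+8,1*2+0+8) = (12,10)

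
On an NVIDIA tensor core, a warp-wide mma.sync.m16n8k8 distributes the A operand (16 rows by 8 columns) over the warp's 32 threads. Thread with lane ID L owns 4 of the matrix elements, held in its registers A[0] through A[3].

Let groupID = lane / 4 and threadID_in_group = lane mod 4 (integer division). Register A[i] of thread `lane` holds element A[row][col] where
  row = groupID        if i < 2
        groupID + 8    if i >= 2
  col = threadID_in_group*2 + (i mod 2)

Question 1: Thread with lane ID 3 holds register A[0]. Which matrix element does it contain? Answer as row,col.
L=3->g=3>>2=0, t=3&3=3
[0]->row 0+0=0  col 3·2+0=6

0,6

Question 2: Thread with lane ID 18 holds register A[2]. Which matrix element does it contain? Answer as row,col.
18: gid=4,tid=2
[2] (4+8,2*2+0) = (12,4)

12,4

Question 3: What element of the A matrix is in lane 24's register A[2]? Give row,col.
24: g=6,t=0
[2] (6+8,0*2+0) = (14,0)

14,0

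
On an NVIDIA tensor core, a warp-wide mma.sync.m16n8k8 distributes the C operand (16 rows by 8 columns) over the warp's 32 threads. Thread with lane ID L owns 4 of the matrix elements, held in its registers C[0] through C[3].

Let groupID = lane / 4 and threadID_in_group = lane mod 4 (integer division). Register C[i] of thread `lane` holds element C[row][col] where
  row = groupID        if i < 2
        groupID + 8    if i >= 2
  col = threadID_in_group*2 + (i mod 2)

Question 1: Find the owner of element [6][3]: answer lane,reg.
25,1

r:6=>grp=6,rB=0  c:3=>tig=1,lo=1
L=6*4+1=25  i=0*2+1=1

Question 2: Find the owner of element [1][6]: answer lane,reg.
7,0

r=1→G=1,rhi=0  c=6→T=3,p=0
L=1*4+3=7  i=0*2+0=0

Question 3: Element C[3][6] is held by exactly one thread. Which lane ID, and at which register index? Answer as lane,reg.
r: 3->gid=3,r8=0  c: 6->tid=3,i&1=0
L=3*4+3=15  i=0*2+0=0

15,0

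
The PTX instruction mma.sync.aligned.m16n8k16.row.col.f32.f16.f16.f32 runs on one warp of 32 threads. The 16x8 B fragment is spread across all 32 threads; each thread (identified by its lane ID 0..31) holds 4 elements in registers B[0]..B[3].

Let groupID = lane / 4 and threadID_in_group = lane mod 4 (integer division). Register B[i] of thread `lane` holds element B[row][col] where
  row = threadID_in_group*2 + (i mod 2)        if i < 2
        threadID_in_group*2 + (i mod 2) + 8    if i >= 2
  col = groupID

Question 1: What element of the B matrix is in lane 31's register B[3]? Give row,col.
lane 31=>31/4=7, 31 mod 4=3
i=3  r:2·3+1+8=>15  c:7

15,7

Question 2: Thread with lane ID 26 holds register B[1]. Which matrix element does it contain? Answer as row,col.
5,6

lane 26: G=6 (26/4), T=2 (26%4)
i=1: r=2*2+1+0=5, c=G=6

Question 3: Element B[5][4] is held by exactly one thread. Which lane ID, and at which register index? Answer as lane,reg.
18,1

c:4=>grp=4  r:5=>rB=0,tig=2,lo=1
L=4*4+2=18  i=0*2+1=1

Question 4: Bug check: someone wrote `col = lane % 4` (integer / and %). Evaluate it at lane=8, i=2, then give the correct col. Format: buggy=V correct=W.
buggy=0 correct=2

`lane % 4`[8,2]=>0
lane 8=>8/4=2, 8 mod 4=0
i=2  r:2·0+0+8=>8  c:2
col: 0 vs 2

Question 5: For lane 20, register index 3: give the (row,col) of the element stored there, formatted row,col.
L=20->gid=20>>2=5, tid=20&3=0
[3]->row 0·2+1+8=9  col gid=5

9,5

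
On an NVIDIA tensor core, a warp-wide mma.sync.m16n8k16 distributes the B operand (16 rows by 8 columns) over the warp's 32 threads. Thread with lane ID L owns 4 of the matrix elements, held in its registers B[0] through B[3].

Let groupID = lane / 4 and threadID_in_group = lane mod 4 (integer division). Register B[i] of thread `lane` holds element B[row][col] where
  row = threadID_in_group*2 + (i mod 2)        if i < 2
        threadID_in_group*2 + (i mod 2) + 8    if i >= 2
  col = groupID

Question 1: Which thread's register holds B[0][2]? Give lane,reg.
c:2=>grp=2  r:0=>rB=0,tig=0,lo=0
L=2*4+0=8  i=0*2+0=0

8,0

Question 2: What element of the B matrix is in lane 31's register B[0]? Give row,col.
6,7

L=31=>grp=31>>2=7, tig=31&3=3
[0]=>row 3·2+0+0=6  col grp=7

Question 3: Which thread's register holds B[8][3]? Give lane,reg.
c: 3->gid=3  r: 8->r8=1,tid=0,i&1=0
L=3*4+0=12  i=1*2+0=2

12,2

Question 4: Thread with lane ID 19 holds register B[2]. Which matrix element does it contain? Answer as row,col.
L=19=>grp=19>>2=4, tig=19&3=3
[2]=>row 3·2+0+8=14  col grp=4

14,4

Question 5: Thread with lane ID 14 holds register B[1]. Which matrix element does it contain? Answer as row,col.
5,3

lane 14: G=3 (14/4), T=2 (14%4)
i=1: r=2*2+1+0=5, c=G=3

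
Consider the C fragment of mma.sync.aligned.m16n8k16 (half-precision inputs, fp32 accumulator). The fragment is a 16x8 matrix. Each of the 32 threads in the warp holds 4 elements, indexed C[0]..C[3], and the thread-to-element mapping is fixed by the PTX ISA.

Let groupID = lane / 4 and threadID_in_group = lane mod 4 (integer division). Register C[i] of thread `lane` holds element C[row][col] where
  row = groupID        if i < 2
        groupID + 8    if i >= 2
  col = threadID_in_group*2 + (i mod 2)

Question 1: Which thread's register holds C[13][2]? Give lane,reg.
21,2

r=13->g=5,rb=1  c=2->t=1,b0=0
L=5*4+1=21  i=1*2+0=2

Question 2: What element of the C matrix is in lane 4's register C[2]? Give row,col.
4: gid=1,tid=0
[2] (1+8,0*2+0) = (9,0)

9,0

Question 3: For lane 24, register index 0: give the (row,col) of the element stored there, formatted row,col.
6,0

L=24->gid=24>>2=6, tid=24&3=0
[0]->row 6+0=6  col 0·2+0=0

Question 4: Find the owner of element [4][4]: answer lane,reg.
r=4->g=4,rb=0  c=4->t=2,b0=0
L=4*4+2=18  i=0*2+0=0

18,0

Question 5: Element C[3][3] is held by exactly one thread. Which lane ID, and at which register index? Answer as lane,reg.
r=3->g=3,rb=0  c=3->t=1,b0=1
L=3*4+1=13  i=0*2+1=1

13,1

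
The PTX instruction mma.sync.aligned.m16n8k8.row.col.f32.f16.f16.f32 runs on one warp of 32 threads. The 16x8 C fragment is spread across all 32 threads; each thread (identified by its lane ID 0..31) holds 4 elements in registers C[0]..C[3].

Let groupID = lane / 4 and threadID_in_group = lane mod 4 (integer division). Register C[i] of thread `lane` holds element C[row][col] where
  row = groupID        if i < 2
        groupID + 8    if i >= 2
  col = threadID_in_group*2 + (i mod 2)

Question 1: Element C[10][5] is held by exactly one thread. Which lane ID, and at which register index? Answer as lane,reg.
10,3

r=10⇒gr=2,Rb=1  c=5⇒th=2,odd=1
L=2*4+2=10  i=1*2+1=3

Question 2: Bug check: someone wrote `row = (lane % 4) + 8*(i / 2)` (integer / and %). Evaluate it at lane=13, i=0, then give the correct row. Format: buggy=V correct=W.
buggy=1 correct=3

`(lane % 4) + 8*(i / 2)`[13,0]=>1
lane 13=>13/4=3, 13 mod 4=1
i=0  r:3+0=>3  c:2·1+0=>2
row: 1 vs 3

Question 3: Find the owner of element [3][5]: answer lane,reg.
r=3⇒gr=3,Rb=0  c=5⇒th=2,odd=1
L=3*4+2=14  i=0*2+1=1

14,1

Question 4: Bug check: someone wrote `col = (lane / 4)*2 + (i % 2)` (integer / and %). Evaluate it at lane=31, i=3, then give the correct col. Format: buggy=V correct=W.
buggy=15 correct=7

`(lane / 4)*2 + (i % 2)`[31,3]⇒15
L=31⇒gr=31>>2=7, th=31&3=3
[3]⇒row 7+8=15  col 3·2+1=7
col: 15 vs 7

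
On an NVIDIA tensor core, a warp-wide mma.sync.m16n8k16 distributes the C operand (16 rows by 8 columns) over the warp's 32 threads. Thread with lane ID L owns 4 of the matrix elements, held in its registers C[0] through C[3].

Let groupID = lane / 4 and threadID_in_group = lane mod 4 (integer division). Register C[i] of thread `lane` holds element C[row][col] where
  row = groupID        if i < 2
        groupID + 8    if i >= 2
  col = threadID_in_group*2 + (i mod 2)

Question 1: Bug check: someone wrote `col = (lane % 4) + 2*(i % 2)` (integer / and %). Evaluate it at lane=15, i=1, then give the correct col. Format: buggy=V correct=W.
`(lane % 4) + 2*(i % 2)`[15,1]=>5
lane 15=>15/4=3, 15 mod 4=3
i=1  r:3+0=>3  c:2·3+1=>7
col: 5 vs 7

buggy=5 correct=7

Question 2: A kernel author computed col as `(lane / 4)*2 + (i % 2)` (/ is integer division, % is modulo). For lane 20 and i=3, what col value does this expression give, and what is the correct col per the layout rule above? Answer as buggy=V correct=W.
buggy=11 correct=1

`(lane / 4)*2 + (i % 2)`[20,3]=>11
20: grp=5,tig=0
[3] (5+8,0*2+1) = (13,1)
col: 11 vs 1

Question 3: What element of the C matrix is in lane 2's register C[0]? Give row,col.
0,4

lane 2: g=0 (2/4), t=2 (2%4)
i=0: r=0+0=0, c=2*2+0=4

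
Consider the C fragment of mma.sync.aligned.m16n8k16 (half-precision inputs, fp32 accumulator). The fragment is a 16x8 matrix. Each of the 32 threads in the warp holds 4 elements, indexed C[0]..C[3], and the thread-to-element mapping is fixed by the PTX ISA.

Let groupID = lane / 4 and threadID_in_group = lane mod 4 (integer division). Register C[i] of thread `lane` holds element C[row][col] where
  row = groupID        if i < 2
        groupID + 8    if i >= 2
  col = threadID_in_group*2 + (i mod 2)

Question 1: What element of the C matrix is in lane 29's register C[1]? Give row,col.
7,3

lane 29: gid=7 (29/4), tid=1 (29%4)
i=1: r=7+0=7, c=1*2+1=3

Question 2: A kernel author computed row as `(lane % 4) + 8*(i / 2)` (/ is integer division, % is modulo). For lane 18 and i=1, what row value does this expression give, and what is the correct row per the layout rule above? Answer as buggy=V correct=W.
buggy=2 correct=4

`(lane % 4) + 8*(i / 2)`[18,1]⇒2
L=18⇒gr=18>>2=4, th=18&3=2
[1]⇒row 4+0=4  col 2·2+1=5
row: 2 vs 4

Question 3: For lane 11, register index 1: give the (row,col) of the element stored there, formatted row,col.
lane 11: gr=2 (11/4), th=3 (11%4)
i=1: r=2+0=2, c=3*2+1=7

2,7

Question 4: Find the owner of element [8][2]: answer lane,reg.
1,2

r=8->g=0,rb=1  c=2->t=1,b0=0
L=0*4+1=1  i=1*2+0=2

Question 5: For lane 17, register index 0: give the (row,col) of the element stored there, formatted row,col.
lane 17->17/4=4, 17 mod 4=1
i=0  r:4+0->4  c:2·1+0->2

4,2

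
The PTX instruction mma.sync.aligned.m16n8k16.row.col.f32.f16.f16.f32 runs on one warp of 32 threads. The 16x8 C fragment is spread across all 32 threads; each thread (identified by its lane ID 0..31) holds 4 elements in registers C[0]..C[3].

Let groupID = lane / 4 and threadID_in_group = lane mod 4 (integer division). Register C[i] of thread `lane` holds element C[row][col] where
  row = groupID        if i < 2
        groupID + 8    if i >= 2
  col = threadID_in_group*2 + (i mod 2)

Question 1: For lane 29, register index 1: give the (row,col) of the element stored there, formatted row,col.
7,3

lane 29: g=7 (29/4), t=1 (29%4)
i=1: r=7+0=7, c=1*2+1=3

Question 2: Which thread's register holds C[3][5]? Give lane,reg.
14,1

r=3→G=3,rhi=0  c=5→T=2,p=1
L=3*4+2=14  i=0*2+1=1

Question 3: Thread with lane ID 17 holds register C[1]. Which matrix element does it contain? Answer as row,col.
4,3

17: G=4,T=1
[1] (4+0,1*2+1) = (4,3)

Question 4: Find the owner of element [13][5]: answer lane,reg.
r: 13->gid=5,r8=1  c: 5->tid=2,i&1=1
L=5*4+2=22  i=1*2+1=3

22,3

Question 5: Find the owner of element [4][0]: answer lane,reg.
r=4→G=4,rhi=0  c=0→T=0,p=0
L=4*4+0=16  i=0*2+0=0

16,0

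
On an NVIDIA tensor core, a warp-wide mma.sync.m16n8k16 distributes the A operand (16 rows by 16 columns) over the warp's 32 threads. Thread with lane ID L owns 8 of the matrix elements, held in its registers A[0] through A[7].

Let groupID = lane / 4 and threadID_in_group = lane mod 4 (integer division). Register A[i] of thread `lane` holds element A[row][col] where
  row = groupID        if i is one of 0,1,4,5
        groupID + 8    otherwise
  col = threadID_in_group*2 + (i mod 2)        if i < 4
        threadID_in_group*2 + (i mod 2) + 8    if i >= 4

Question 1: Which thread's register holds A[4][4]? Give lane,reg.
r: 4->gid=4,r8=0  c: 4->c8=0,tid=2,i&1=0
L=4*4+2=18  i=0*4+0*2+0=0

18,0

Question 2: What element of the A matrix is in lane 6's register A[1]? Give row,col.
1,5

6: G=1,T=2
[1] (1+0,2*2+1+0) = (1,5)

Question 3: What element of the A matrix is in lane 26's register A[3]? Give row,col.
L=26->gid=26>>2=6, tid=26&3=2
[3]->row 6+8=14  col 2·2+1+0=5

14,5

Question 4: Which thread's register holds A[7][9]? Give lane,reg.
r=7->g=7,rb=0  c=9->cb=1,t=0,b0=1
L=7*4+0=28  i=1*4+0*2+1=5

28,5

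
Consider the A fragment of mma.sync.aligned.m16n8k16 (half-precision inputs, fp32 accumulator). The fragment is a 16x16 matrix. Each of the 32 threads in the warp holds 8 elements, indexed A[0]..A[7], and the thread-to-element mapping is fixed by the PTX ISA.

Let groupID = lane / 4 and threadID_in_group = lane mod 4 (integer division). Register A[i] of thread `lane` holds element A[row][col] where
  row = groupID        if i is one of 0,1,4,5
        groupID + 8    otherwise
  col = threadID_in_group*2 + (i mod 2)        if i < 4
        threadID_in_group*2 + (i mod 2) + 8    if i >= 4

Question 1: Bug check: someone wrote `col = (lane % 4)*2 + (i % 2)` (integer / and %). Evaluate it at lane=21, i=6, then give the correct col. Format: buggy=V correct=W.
buggy=2 correct=10

`(lane % 4)*2 + (i % 2)`[21,6]=>2
lane 21: grp=5 (21/4), tig=1 (21%4)
i=6: r=5+8=13, c=1*2+0+8=10
col: 2 vs 10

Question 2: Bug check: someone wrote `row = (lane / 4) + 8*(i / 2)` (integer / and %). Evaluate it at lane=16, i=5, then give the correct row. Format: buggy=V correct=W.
`(lane / 4) + 8*(i / 2)`[16,5]→20
lane 16: G=4 (16/4), T=0 (16%4)
i=5: r=4+0=4, c=0*2+1+8=9
row: 20 vs 4

buggy=20 correct=4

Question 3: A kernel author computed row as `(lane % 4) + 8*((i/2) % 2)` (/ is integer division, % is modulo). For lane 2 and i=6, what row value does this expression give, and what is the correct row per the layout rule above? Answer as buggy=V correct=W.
buggy=10 correct=8

`(lane % 4) + 8*((i/2) % 2)`[2,6]->10
lane 2->2/4=0, 2 mod 4=2
i=6  r:0+8->8  c:2·2+0+8->12
row: 10 vs 8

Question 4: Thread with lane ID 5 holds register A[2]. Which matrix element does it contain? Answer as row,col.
9,2

5: gid=1,tid=1
[2] (1+8,1*2+0+0) = (9,2)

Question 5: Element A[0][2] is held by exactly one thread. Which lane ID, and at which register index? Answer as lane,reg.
r: 0->gid=0,r8=0  c: 2->c8=0,tid=1,i&1=0
L=0*4+1=1  i=0*4+0*2+0=0

1,0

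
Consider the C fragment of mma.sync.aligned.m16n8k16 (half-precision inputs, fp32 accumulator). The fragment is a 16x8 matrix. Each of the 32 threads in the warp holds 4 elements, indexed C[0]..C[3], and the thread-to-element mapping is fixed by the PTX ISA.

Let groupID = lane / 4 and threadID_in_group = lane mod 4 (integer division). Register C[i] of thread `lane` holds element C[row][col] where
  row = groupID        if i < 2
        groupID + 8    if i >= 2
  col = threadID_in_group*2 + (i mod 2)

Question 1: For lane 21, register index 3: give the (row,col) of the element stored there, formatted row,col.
13,3

21: G=5,T=1
[3] (5+8,1*2+1) = (13,3)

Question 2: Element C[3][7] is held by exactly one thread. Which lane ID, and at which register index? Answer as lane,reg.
r: 3->gid=3,r8=0  c: 7->tid=3,i&1=1
L=3*4+3=15  i=0*2+1=1

15,1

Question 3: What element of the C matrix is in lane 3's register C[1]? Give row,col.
0,7

lane 3: grp=0 (3/4), tig=3 (3%4)
i=1: r=0+0=0, c=3*2+1=7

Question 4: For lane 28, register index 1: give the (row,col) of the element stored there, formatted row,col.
7,1

lane 28: G=7 (28/4), T=0 (28%4)
i=1: r=7+0=7, c=0*2+1=1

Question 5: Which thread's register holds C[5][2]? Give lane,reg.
21,0

r=5->g=5,rb=0  c=2->t=1,b0=0
L=5*4+1=21  i=0*2+0=0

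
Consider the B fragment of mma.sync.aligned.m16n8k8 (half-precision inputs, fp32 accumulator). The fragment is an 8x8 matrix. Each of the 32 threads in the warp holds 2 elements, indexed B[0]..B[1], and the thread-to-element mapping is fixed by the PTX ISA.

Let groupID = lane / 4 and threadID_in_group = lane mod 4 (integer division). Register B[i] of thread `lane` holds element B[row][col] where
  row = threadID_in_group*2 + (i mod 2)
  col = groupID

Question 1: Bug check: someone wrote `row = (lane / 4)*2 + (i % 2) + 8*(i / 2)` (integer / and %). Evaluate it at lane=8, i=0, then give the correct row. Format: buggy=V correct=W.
buggy=4 correct=0

`(lane / 4)*2 + (i % 2) + 8*(i / 2)`[8,0]->4
lane 8->8/4=2, 8 mod 4=0
i=0  r:2·0+0->0  c:2
row: 4 vs 0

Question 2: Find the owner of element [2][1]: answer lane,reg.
c=1⇒gr=1  r=2⇒th=1,odd=0
L=1*4+1=5  i=0=0

5,0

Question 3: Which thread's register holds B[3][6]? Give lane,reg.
c=6⇒gr=6  r=3⇒th=1,odd=1
L=6*4+1=25  i=1=1

25,1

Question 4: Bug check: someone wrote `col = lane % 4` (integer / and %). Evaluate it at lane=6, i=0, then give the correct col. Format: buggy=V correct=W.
buggy=2 correct=1

`lane % 4`[6,0]->2
L=6->g=6>>2=1, t=6&3=2
[0]->row 2·2+0=4  col g=1
col: 2 vs 1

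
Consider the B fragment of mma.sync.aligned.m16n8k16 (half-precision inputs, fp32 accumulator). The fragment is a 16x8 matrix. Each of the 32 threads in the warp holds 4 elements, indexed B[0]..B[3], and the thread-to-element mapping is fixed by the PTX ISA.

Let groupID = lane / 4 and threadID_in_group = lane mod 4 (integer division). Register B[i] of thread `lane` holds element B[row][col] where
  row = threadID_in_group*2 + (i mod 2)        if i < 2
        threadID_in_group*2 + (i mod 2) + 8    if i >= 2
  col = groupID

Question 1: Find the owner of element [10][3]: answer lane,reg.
c=3⇒gr=3  r=10⇒Rb=1,th=1,odd=0
L=3*4+1=13  i=1*2+0=2

13,2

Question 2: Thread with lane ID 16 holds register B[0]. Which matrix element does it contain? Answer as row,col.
0,4

lane 16: gr=4 (16/4), th=0 (16%4)
i=0: r=0*2+0+0=0, c=gr=4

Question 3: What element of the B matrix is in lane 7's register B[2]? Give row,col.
L=7→G=7>>2=1, T=7&3=3
[2]→row 3·2+0+8=14  col G=1

14,1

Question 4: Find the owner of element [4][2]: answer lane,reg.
10,0

c=2⇒gr=2  r=4⇒Rb=0,th=2,odd=0
L=2*4+2=10  i=0*2+0=0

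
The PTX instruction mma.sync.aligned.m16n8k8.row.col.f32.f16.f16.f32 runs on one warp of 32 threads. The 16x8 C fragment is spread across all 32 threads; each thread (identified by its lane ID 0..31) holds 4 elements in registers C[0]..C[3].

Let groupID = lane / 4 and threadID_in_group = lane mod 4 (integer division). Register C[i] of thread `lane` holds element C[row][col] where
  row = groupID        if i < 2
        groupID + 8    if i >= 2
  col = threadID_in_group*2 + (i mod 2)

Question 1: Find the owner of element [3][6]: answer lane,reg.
15,0

r=3→G=3,rhi=0  c=6→T=3,p=0
L=3*4+3=15  i=0*2+0=0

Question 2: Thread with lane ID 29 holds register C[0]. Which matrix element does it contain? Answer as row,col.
7,2

L=29->gid=29>>2=7, tid=29&3=1
[0]->row 7+0=7  col 1·2+0=2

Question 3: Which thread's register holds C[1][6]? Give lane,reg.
r=1⇒gr=1,Rb=0  c=6⇒th=3,odd=0
L=1*4+3=7  i=0*2+0=0

7,0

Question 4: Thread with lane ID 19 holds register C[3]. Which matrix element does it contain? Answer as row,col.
19: gid=4,tid=3
[3] (4+8,3*2+1) = (12,7)

12,7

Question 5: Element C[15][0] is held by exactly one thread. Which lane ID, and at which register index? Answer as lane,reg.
r=15⇒gr=7,Rb=1  c=0⇒th=0,odd=0
L=7*4+0=28  i=1*2+0=2

28,2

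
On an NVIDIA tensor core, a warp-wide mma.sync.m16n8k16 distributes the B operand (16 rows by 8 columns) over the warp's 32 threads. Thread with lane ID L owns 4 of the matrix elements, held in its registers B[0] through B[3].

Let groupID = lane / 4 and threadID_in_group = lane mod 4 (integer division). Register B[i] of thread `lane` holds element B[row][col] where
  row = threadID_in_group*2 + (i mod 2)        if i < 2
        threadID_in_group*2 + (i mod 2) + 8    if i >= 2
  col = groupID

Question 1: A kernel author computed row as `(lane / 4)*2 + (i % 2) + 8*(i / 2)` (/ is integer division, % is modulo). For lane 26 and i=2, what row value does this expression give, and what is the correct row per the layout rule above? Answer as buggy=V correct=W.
buggy=20 correct=12

`(lane / 4)*2 + (i % 2) + 8*(i / 2)`[26,2]->20
lane 26->26/4=6, 26 mod 4=2
i=2  r:2·2+0+8->12  c:6
row: 20 vs 12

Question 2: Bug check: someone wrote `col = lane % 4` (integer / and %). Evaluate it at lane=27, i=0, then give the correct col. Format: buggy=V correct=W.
buggy=3 correct=6

`lane % 4`[27,0]->3
lane 27: gid=6 (27/4), tid=3 (27%4)
i=0: r=3*2+0+0=6, c=gid=6
col: 3 vs 6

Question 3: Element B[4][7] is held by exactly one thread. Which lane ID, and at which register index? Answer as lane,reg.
c:7=>grp=7  r:4=>rB=0,tig=2,lo=0
L=7*4+2=30  i=0*2+0=0

30,0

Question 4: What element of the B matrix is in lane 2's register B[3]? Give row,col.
13,0

L=2->g=2>>2=0, t=2&3=2
[3]->row 2·2+1+8=13  col g=0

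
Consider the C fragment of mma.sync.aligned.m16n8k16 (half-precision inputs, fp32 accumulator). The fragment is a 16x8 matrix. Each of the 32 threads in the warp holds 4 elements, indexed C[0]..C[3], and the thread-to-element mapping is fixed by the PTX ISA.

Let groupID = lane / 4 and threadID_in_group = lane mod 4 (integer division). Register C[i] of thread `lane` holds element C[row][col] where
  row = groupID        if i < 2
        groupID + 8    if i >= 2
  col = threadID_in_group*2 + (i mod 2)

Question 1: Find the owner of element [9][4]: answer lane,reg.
6,2

r=9⇒gr=1,Rb=1  c=4⇒th=2,odd=0
L=1*4+2=6  i=1*2+0=2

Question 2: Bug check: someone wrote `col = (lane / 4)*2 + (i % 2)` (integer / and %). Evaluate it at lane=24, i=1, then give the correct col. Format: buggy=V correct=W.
buggy=13 correct=1

`(lane / 4)*2 + (i % 2)`[24,1]=>13
lane 24: grp=6 (24/4), tig=0 (24%4)
i=1: r=6+0=6, c=0*2+1=1
col: 13 vs 1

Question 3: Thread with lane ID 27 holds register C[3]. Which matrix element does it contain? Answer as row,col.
14,7

27: G=6,T=3
[3] (6+8,3*2+1) = (14,7)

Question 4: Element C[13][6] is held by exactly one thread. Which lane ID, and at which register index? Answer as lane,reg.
23,2

r=13->g=5,rb=1  c=6->t=3,b0=0
L=5*4+3=23  i=1*2+0=2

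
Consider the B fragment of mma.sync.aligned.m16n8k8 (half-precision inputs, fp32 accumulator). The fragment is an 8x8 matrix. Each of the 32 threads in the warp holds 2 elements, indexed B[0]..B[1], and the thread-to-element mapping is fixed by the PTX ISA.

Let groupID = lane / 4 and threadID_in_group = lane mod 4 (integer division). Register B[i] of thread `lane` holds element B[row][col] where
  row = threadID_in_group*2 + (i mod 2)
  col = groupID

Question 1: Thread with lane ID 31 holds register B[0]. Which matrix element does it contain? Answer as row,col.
6,7

L=31->g=31>>2=7, t=31&3=3
[0]->row 3·2+0=6  col g=7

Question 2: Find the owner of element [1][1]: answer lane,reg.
4,1

c:1=>grp=1  r:1=>tig=0,lo=1
L=1*4+0=4  i=1=1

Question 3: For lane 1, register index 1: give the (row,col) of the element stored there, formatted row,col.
3,0

L=1⇒gr=1>>2=0, th=1&3=1
[1]⇒row 1·2+1=3  col gr=0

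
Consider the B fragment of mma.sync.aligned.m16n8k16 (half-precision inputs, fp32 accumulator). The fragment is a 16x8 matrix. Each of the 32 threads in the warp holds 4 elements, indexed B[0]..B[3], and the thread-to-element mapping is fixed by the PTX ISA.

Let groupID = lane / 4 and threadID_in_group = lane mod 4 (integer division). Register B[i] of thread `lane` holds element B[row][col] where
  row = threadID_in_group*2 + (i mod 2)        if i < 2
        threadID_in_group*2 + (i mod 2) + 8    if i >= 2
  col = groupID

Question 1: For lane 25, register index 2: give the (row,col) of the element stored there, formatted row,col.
lane 25: gid=6 (25/4), tid=1 (25%4)
i=2: r=1*2+0+8=10, c=gid=6

10,6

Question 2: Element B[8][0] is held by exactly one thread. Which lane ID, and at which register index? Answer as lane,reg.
0,2

c:0=>grp=0  r:8=>rB=1,tig=0,lo=0
L=0*4+0=0  i=1*2+0=2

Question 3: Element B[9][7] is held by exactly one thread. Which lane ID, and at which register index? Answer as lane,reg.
28,3

c: 7->gid=7  r: 9->r8=1,tid=0,i&1=1
L=7*4+0=28  i=1*2+1=3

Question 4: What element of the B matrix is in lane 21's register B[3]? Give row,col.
21: grp=5,tig=1
[3] (1*2+1+8,5) = (11,5)

11,5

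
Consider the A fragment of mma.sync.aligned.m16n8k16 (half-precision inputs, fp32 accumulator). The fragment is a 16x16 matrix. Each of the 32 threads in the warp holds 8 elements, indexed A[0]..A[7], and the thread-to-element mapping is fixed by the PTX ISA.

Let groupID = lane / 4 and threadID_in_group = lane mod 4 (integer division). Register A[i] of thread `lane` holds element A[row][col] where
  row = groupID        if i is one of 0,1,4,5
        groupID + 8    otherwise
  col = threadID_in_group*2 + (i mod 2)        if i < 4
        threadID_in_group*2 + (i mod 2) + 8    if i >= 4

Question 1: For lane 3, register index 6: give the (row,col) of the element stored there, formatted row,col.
L=3->g=3>>2=0, t=3&3=3
[6]->row 0+8=8  col 3·2+0+8=14

8,14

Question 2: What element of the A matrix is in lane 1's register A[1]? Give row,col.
0,3

lane 1: G=0 (1/4), T=1 (1%4)
i=1: r=0+0=0, c=1*2+1+0=3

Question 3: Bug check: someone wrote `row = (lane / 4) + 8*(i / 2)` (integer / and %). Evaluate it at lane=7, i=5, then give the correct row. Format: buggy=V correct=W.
`(lane / 4) + 8*(i / 2)`[7,5]=>17
7: grp=1,tig=3
[5] (1+0,3*2+1+8) = (1,15)
row: 17 vs 1

buggy=17 correct=1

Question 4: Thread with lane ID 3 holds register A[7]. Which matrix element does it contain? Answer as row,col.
8,15

lane 3->3/4=0, 3 mod 4=3
i=7  r:0+8->8  c:2·3+1+8->15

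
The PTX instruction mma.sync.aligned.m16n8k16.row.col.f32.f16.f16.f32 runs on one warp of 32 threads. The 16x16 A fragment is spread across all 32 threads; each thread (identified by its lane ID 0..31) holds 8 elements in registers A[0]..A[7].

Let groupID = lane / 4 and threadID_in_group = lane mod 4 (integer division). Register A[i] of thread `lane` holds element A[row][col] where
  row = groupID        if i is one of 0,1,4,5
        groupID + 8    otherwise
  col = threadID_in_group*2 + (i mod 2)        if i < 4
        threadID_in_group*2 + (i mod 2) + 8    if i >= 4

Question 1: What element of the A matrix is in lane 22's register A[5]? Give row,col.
22: grp=5,tig=2
[5] (5+0,2*2+1+8) = (5,13)

5,13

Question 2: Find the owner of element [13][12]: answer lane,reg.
r: 13->gid=5,r8=1  c: 12->c8=1,tid=2,i&1=0
L=5*4+2=22  i=1*4+1*2+0=6

22,6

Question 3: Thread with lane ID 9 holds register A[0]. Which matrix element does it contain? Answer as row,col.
2,2

lane 9→9/4=2, 9 mod 4=1
i=0  r:2+0→2  c:2·1+0+0→2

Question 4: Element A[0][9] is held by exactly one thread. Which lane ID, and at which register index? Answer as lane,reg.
r: 0->gid=0,r8=0  c: 9->c8=1,tid=0,i&1=1
L=0*4+0=0  i=1*4+0*2+1=5

0,5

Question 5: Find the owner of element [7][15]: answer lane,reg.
r:7=>grp=7,rB=0  c:15=>cB=1,tig=3,lo=1
L=7*4+3=31  i=1*4+0*2+1=5

31,5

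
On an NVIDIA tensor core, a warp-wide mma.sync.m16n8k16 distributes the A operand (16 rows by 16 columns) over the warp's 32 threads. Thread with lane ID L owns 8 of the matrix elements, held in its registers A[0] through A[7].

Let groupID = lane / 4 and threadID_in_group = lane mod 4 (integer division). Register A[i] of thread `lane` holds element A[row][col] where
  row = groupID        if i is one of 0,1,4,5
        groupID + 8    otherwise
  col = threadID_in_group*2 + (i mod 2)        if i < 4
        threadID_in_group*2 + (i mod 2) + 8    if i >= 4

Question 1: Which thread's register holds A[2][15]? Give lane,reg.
r: 2->gid=2,r8=0  c: 15->c8=1,tid=3,i&1=1
L=2*4+3=11  i=1*4+0*2+1=5

11,5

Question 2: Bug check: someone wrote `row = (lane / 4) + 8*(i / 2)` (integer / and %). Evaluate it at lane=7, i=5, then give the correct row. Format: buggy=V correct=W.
`(lane / 4) + 8*(i / 2)`[7,5]→17
lane 7: G=1 (7/4), T=3 (7%4)
i=5: r=1+0=1, c=3*2+1+8=15
row: 17 vs 1

buggy=17 correct=1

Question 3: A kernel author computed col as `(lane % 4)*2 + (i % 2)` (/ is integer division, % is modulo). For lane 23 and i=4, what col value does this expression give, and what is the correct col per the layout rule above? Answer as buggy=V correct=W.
`(lane % 4)*2 + (i % 2)`[23,4]=>6
L=23=>grp=23>>2=5, tig=23&3=3
[4]=>row 5+0=5  col 3·2+0+8=14
col: 6 vs 14

buggy=6 correct=14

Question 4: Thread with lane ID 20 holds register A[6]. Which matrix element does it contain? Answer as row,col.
13,8

lane 20: G=5 (20/4), T=0 (20%4)
i=6: r=5+8=13, c=0*2+0+8=8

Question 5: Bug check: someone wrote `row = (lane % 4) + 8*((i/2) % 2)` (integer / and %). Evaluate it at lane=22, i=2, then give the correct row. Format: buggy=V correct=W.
buggy=10 correct=13

`(lane % 4) + 8*((i/2) % 2)`[22,2]->10
lane 22->22/4=5, 22 mod 4=2
i=2  r:5+8->13  c:2·2+0+0->4
row: 10 vs 13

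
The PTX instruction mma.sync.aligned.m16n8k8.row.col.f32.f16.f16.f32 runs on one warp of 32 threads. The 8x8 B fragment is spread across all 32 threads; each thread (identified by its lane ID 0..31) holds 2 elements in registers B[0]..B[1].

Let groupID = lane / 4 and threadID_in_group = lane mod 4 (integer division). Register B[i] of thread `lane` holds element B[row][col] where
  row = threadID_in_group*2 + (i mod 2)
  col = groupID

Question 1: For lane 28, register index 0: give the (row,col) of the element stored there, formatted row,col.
0,7

28: grp=7,tig=0
[0] (0*2+0,7) = (0,7)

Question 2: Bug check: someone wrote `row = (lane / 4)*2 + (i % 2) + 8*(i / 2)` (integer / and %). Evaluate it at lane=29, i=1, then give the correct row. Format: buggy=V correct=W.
`(lane / 4)*2 + (i % 2) + 8*(i / 2)`[29,1]->15
lane 29->29/4=7, 29 mod 4=1
i=1  r:2·1+1->3  c:7
row: 15 vs 3

buggy=15 correct=3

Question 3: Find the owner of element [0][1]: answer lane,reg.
4,0

c=1⇒gr=1  r=0⇒th=0,odd=0
L=1*4+0=4  i=0=0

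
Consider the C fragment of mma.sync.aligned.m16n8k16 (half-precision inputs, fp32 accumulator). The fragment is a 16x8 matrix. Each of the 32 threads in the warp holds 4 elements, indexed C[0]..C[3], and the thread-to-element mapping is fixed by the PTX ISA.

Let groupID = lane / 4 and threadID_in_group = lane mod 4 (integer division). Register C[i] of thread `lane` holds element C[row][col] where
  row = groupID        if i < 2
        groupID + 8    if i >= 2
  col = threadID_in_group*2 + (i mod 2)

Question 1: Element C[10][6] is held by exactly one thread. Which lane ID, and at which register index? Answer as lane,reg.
r=10->g=2,rb=1  c=6->t=3,b0=0
L=2*4+3=11  i=1*2+0=2

11,2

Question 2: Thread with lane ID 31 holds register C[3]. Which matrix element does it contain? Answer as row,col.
lane 31->31/4=7, 31 mod 4=3
i=3  r:7+8->15  c:2·3+1->7

15,7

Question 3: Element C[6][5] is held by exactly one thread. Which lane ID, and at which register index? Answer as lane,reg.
r=6->g=6,rb=0  c=5->t=2,b0=1
L=6*4+2=26  i=0*2+1=1

26,1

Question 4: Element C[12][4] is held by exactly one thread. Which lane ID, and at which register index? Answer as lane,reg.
18,2

r=12→G=4,rhi=1  c=4→T=2,p=0
L=4*4+2=18  i=1*2+0=2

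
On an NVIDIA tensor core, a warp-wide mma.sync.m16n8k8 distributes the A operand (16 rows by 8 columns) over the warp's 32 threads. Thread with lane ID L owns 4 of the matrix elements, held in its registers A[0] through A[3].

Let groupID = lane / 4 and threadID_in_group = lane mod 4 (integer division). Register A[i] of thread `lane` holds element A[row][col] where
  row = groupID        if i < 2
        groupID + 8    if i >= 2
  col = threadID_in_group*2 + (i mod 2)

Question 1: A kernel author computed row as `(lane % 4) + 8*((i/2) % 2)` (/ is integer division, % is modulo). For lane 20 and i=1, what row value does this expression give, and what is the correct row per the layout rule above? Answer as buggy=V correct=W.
buggy=0 correct=5

`(lane % 4) + 8*((i/2) % 2)`[20,1]→0
20: G=5,T=0
[1] (5+0,0*2+1) = (5,1)
row: 0 vs 5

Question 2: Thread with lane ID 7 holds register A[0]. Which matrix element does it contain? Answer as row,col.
L=7->g=7>>2=1, t=7&3=3
[0]->row 1+0=1  col 3·2+0=6

1,6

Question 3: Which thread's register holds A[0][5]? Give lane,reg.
2,1

r=0⇒gr=0,Rb=0  c=5⇒th=2,odd=1
L=0*4+2=2  i=0*2+1=1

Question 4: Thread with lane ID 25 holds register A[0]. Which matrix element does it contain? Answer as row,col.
6,2

lane 25: G=6 (25/4), T=1 (25%4)
i=0: r=6+0=6, c=1*2+0=2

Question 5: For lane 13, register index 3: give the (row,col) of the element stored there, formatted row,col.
13: gid=3,tid=1
[3] (3+8,1*2+1) = (11,3)

11,3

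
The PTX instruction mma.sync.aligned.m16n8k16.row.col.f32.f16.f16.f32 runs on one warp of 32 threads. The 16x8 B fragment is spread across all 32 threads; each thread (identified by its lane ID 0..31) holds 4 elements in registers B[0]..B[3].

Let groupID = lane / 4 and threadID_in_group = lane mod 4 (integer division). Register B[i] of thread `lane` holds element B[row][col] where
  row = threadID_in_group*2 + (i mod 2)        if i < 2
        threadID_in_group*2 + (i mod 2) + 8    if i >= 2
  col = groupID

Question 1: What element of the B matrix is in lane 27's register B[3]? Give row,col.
15,6

lane 27: G=6 (27/4), T=3 (27%4)
i=3: r=3*2+1+8=15, c=G=6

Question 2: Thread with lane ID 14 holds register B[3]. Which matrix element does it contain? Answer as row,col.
lane 14→14/4=3, 14 mod 4=2
i=3  r:2·2+1+8→13  c:3

13,3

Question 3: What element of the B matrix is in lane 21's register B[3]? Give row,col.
11,5

lane 21->21/4=5, 21 mod 4=1
i=3  r:2·1+1+8->11  c:5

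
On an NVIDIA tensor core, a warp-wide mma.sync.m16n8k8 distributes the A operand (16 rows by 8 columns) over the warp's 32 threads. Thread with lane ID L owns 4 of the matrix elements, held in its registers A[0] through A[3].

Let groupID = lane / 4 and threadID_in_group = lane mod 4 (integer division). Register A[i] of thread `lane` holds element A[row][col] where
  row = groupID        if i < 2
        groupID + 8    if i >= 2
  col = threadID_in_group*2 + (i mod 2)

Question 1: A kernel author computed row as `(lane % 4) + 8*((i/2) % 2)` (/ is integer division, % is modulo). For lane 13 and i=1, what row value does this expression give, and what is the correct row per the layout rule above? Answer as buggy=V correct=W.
buggy=1 correct=3

`(lane % 4) + 8*((i/2) % 2)`[13,1]->1
L=13->g=13>>2=3, t=13&3=1
[1]->row 3+0=3  col 1·2+1=3
row: 1 vs 3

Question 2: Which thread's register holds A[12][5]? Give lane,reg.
18,3

r:12=>grp=4,rB=1  c:5=>tig=2,lo=1
L=4*4+2=18  i=1*2+1=3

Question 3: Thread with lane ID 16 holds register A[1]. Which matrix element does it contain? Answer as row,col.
lane 16→16/4=4, 16 mod 4=0
i=1  r:4+0→4  c:2·0+1→1

4,1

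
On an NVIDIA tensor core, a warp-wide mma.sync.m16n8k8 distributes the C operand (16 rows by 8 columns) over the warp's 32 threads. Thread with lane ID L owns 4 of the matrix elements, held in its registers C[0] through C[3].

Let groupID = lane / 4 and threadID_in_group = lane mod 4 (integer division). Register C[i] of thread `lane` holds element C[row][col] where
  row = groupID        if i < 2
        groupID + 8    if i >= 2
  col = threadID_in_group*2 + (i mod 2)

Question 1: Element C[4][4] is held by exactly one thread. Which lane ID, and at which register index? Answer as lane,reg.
r=4⇒gr=4,Rb=0  c=4⇒th=2,odd=0
L=4*4+2=18  i=0*2+0=0

18,0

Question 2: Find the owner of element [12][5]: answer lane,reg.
18,3

r:12=>grp=4,rB=1  c:5=>tig=2,lo=1
L=4*4+2=18  i=1*2+1=3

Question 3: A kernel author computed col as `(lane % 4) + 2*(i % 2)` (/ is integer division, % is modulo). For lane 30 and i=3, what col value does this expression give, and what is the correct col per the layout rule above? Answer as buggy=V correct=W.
buggy=4 correct=5

`(lane % 4) + 2*(i % 2)`[30,3]=>4
lane 30=>30/4=7, 30 mod 4=2
i=3  r:7+8=>15  c:2·2+1=>5
col: 4 vs 5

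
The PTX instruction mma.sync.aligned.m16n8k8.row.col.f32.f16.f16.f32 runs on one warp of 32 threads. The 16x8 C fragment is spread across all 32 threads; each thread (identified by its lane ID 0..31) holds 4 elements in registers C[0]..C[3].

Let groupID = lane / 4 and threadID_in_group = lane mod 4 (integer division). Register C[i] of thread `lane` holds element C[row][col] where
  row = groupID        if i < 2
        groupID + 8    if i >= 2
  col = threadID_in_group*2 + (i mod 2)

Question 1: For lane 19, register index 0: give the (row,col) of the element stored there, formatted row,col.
lane 19: G=4 (19/4), T=3 (19%4)
i=0: r=4+0=4, c=3*2+0=6

4,6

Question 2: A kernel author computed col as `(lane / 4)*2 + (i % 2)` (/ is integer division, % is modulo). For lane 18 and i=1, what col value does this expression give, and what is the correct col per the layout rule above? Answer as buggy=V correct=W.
buggy=9 correct=5

`(lane / 4)*2 + (i % 2)`[18,1]=>9
L=18=>grp=18>>2=4, tig=18&3=2
[1]=>row 4+0=4  col 2·2+1=5
col: 9 vs 5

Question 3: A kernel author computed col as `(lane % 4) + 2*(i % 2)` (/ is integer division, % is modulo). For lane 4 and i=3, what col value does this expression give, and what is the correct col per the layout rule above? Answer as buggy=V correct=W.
buggy=2 correct=1

`(lane % 4) + 2*(i % 2)`[4,3]→2
4: G=1,T=0
[3] (1+8,0*2+1) = (9,1)
col: 2 vs 1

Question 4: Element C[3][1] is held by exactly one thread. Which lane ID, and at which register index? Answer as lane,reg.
12,1

r=3→G=3,rhi=0  c=1→T=0,p=1
L=3*4+0=12  i=0*2+1=1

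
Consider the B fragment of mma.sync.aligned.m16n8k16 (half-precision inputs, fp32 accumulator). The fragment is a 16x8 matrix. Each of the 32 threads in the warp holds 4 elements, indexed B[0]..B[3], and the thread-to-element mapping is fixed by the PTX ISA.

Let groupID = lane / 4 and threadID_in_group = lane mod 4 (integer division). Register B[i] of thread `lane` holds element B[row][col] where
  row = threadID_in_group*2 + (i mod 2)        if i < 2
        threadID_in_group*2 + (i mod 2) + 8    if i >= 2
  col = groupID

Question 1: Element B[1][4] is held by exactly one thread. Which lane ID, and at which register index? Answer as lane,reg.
c=4⇒gr=4  r=1⇒Rb=0,th=0,odd=1
L=4*4+0=16  i=0*2+1=1

16,1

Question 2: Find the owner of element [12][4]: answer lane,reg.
18,2

c=4->g=4  r=12->rb=1,t=2,b0=0
L=4*4+2=18  i=1*2+0=2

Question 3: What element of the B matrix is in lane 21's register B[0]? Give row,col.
2,5

lane 21->21/4=5, 21 mod 4=1
i=0  r:2·1+0+0->2  c:5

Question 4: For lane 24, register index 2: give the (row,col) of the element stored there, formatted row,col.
24: G=6,T=0
[2] (0*2+0+8,6) = (8,6)

8,6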